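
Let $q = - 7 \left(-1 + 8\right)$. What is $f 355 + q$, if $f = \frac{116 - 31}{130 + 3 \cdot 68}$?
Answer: $\frac{13809}{334} \approx 41.344$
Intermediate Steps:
$q = -49$ ($q = \left(-7\right) 7 = -49$)
$f = \frac{85}{334}$ ($f = \frac{85}{130 + 204} = \frac{85}{334} \approx 0.25449$)
$f 355 + q = \frac{85}{334} \cdot 355 - 49 = \frac{30175}{334} - 49 = \frac{13809}{334}$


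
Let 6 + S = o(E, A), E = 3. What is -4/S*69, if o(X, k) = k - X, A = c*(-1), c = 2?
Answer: 276/11 ≈ 25.091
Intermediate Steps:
A = -2 (A = 2*(-1) = -2)
S = -11 (S = -6 + (-2 - 1*3) = -6 + (-2 - 3) = -6 - 5 = -11)
-4/S*69 = -4/(-11)*69 = -4*(-1/11)*69 = (4/11)*69 = 276/11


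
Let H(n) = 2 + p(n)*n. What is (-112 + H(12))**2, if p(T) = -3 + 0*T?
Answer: 21316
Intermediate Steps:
p(T) = -3 (p(T) = -3 + 0 = -3)
H(n) = 2 - 3*n
(-112 + H(12))**2 = (-112 + (2 - 3*12))**2 = (-112 + (2 - 36))**2 = (-112 - 34)**2 = (-146)**2 = 21316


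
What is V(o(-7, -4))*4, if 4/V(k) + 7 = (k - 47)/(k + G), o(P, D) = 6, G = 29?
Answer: -280/143 ≈ -1.9580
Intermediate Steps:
V(k) = 4/(-7 + (-47 + k)/(29 + k)) (V(k) = 4/(-7 + (k - 47)/(k + 29)) = 4/(-7 + (-47 + k)/(29 + k)))
V(o(-7, -4))*4 = (2*(-29 - 1*6)/(125 + 3*6))*4 = (2*(-29 - 6)/(125 + 18))*4 = (2*(-35)/143)*4 = (2*(1/143)*(-35))*4 = -70/143*4 = -280/143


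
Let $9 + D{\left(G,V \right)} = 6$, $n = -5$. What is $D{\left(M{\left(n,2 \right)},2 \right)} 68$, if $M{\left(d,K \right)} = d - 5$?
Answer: $-204$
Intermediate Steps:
$M{\left(d,K \right)} = -5 + d$
$D{\left(G,V \right)} = -3$ ($D{\left(G,V \right)} = -9 + 6 = -3$)
$D{\left(M{\left(n,2 \right)},2 \right)} 68 = \left(-3\right) 68 = -204$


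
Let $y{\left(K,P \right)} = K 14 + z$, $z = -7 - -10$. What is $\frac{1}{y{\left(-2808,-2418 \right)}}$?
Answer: $- \frac{1}{39309} \approx -2.5439 \cdot 10^{-5}$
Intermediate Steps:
$z = 3$ ($z = -7 + 10 = 3$)
$y{\left(K,P \right)} = 3 + 14 K$ ($y{\left(K,P \right)} = K 14 + 3 = 14 K + 3 = 3 + 14 K$)
$\frac{1}{y{\left(-2808,-2418 \right)}} = \frac{1}{3 + 14 \left(-2808\right)} = \frac{1}{3 - 39312} = \frac{1}{-39309} = - \frac{1}{39309}$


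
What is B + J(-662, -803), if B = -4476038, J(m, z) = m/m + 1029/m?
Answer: -2963137523/662 ≈ -4.4760e+6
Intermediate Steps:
J(m, z) = 1 + 1029/m
B + J(-662, -803) = -4476038 + (1029 - 662)/(-662) = -4476038 - 1/662*367 = -4476038 - 367/662 = -2963137523/662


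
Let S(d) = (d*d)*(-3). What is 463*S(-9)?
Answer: -112509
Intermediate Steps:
S(d) = -3*d² (S(d) = d²*(-3) = -3*d²)
463*S(-9) = 463*(-3*(-9)²) = 463*(-3*81) = 463*(-243) = -112509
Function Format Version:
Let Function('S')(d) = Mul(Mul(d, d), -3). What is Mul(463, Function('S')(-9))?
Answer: -112509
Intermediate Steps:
Function('S')(d) = Mul(-3, Pow(d, 2)) (Function('S')(d) = Mul(Pow(d, 2), -3) = Mul(-3, Pow(d, 2)))
Mul(463, Function('S')(-9)) = Mul(463, Mul(-3, Pow(-9, 2))) = Mul(463, Mul(-3, 81)) = Mul(463, -243) = -112509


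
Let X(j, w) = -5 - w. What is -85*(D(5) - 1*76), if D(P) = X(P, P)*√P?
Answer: 6460 + 850*√5 ≈ 8360.7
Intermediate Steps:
D(P) = √P*(-5 - P) (D(P) = (-5 - P)*√P = √P*(-5 - P))
-85*(D(5) - 1*76) = -85*(√5*(-5 - 1*5) - 1*76) = -85*(√5*(-5 - 5) - 76) = -85*(√5*(-10) - 76) = -85*(-10*√5 - 76) = -85*(-76 - 10*√5) = 6460 + 850*√5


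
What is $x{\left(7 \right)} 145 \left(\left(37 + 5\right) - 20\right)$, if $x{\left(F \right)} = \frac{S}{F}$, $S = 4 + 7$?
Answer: $\frac{35090}{7} \approx 5012.9$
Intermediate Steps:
$S = 11$
$x{\left(F \right)} = \frac{11}{F}$
$x{\left(7 \right)} 145 \left(\left(37 + 5\right) - 20\right) = \frac{11}{7} \cdot 145 \left(\left(37 + 5\right) - 20\right) = 11 \cdot \frac{1}{7} \cdot 145 \left(42 - 20\right) = \frac{11}{7} \cdot 145 \cdot 22 = \frac{1595}{7} \cdot 22 = \frac{35090}{7}$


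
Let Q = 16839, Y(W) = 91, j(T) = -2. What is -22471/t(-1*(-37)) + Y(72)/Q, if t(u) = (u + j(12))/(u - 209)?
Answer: 65082940253/589365 ≈ 1.1043e+5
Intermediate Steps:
t(u) = (-2 + u)/(-209 + u) (t(u) = (u - 2)/(u - 209) = (-2 + u)/(-209 + u))
-22471/t(-1*(-37)) + Y(72)/Q = -22471*(-209 - 1*(-37))/(-2 - 1*(-37)) + 91/16839 = -22471*(-209 + 37)/(-2 + 37) + 91*(1/16839) = -22471/(35/(-172)) + 91/16839 = -22471/((-1/172*35)) + 91/16839 = -22471/(-35/172) + 91/16839 = -22471*(-172/35) + 91/16839 = 3865012/35 + 91/16839 = 65082940253/589365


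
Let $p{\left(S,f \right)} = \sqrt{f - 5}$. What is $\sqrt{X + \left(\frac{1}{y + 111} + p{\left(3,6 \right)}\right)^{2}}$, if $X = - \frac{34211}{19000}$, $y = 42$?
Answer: $\frac{i \sqrt{66545846810}}{290700} \approx 0.88739 i$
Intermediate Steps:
$p{\left(S,f \right)} = \sqrt{-5 + f}$
$X = - \frac{34211}{19000}$ ($X = \left(-34211\right) \frac{1}{19000} = - \frac{34211}{19000} \approx -1.8006$)
$\sqrt{X + \left(\frac{1}{y + 111} + p{\left(3,6 \right)}\right)^{2}} = \sqrt{- \frac{34211}{19000} + \left(\frac{1}{42 + 111} + \sqrt{-5 + 6}\right)^{2}} = \sqrt{- \frac{34211}{19000} + \left(\frac{1}{153} + \sqrt{1}\right)^{2}} = \sqrt{- \frac{34211}{19000} + \left(\frac{1}{153} + 1\right)^{2}} = \sqrt{- \frac{34211}{19000} + \left(\frac{154}{153}\right)^{2}} = \sqrt{- \frac{34211}{19000} + \frac{23716}{23409}} = \sqrt{- \frac{350241299}{444771000}} = \frac{i \sqrt{66545846810}}{290700}$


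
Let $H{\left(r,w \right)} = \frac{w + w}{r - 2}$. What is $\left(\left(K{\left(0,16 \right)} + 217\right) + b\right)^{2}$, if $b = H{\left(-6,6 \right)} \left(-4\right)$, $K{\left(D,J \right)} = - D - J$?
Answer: $42849$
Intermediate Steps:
$H{\left(r,w \right)} = \frac{2 w}{-2 + r}$
$b = 6$ ($b = 2 \cdot 6 \frac{1}{-2 - 6} \left(-4\right) = 2 \cdot 6 \frac{1}{-8} \left(-4\right) = 2 \cdot 6 \left(- \frac{1}{8}\right) \left(-4\right) = \left(- \frac{3}{2}\right) \left(-4\right) = 6$)
$\left(\left(K{\left(0,16 \right)} + 217\right) + b\right)^{2} = \left(\left(\left(\left(-1\right) 0 - 16\right) + 217\right) + 6\right)^{2} = \left(\left(\left(0 - 16\right) + 217\right) + 6\right)^{2} = \left(\left(-16 + 217\right) + 6\right)^{2} = \left(201 + 6\right)^{2} = 207^{2} = 42849$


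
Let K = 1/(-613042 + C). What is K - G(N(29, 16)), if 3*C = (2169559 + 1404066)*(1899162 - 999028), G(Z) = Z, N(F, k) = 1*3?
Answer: -9650218579869/3216739526624 ≈ -3.0000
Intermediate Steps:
N(F, k) = 3
C = 3216741365750/3 (C = ((2169559 + 1404066)*(1899162 - 999028))/3 = (3573625*900134)/3 = (⅓)*3216741365750 = 3216741365750/3 ≈ 1.0722e+12)
K = 3/3216739526624 (K = 1/(-613042 + 3216741365750/3) = 1/(3216739526624/3) = 3/3216739526624 ≈ 9.3262e-13)
K - G(N(29, 16)) = 3/3216739526624 - 1*3 = 3/3216739526624 - 3 = -9650218579869/3216739526624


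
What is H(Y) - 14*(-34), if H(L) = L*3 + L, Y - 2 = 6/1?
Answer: 508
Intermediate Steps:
Y = 8 (Y = 2 + 6/1 = 2 + 6*1 = 2 + 6 = 8)
H(L) = 4*L (H(L) = 3*L + L = 4*L)
H(Y) - 14*(-34) = 4*8 - 14*(-34) = 32 + 476 = 508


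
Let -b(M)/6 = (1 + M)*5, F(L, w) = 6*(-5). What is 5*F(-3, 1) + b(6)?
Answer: -360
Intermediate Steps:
F(L, w) = -30
b(M) = -30 - 30*M (b(M) = -6*(1 + M)*5 = -6*(5 + 5*M) = -30 - 30*M)
5*F(-3, 1) + b(6) = 5*(-30) + (-30 - 30*6) = -150 + (-30 - 180) = -150 - 210 = -360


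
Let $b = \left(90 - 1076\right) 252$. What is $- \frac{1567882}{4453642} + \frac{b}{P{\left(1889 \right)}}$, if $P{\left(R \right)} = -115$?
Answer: $\frac{553212514297}{256084415} \approx 2160.3$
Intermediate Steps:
$b = -248472$ ($b = \left(-986\right) 252 = -248472$)
$- \frac{1567882}{4453642} + \frac{b}{P{\left(1889 \right)}} = - \frac{1567882}{4453642} - \frac{248472}{-115} = \left(-1567882\right) \frac{1}{4453642} - - \frac{248472}{115} = - \frac{783941}{2226821} + \frac{248472}{115} = \frac{553212514297}{256084415}$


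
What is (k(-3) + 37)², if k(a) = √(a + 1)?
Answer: (37 + I*√2)² ≈ 1367.0 + 104.65*I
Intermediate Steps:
k(a) = √(1 + a)
(k(-3) + 37)² = (√(1 - 3) + 37)² = (√(-2) + 37)² = (I*√2 + 37)² = (37 + I*√2)²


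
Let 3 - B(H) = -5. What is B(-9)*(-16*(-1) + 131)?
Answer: 1176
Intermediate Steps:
B(H) = 8 (B(H) = 3 - 1*(-5) = 3 + 5 = 8)
B(-9)*(-16*(-1) + 131) = 8*(-16*(-1) + 131) = 8*(16 + 131) = 8*147 = 1176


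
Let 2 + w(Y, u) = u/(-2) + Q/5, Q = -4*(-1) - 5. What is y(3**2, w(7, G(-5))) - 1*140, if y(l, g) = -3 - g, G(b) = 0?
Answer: -704/5 ≈ -140.80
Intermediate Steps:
Q = -1 (Q = 4 - 5 = -1)
w(Y, u) = -11/5 - u/2 (w(Y, u) = -2 + (u/(-2) - 1/5) = -2 + (u*(-1/2) - 1*1/5) = -2 + (-u/2 - 1/5) = -2 + (-1/5 - u/2) = -11/5 - u/2)
y(3**2, w(7, G(-5))) - 1*140 = (-3 - (-11/5 - 1/2*0)) - 1*140 = (-3 - (-11/5 + 0)) - 140 = (-3 - 1*(-11/5)) - 140 = (-3 + 11/5) - 140 = -4/5 - 140 = -704/5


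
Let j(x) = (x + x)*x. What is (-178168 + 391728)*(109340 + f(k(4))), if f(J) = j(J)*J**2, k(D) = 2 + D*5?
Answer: 123406073120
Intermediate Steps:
k(D) = 2 + 5*D
j(x) = 2*x**2 (j(x) = (2*x)*x = 2*x**2)
f(J) = 2*J**4 (f(J) = (2*J**2)*J**2 = 2*J**4)
(-178168 + 391728)*(109340 + f(k(4))) = (-178168 + 391728)*(109340 + 2*(2 + 5*4)**4) = 213560*(109340 + 2*(2 + 20)**4) = 213560*(109340 + 2*22**4) = 213560*(109340 + 2*234256) = 213560*(109340 + 468512) = 213560*577852 = 123406073120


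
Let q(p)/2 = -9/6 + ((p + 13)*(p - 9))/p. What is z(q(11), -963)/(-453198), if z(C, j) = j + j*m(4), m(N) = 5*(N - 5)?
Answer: -642/75533 ≈ -0.0084996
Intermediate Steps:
q(p) = -3 + 2*(-9 + p)*(13 + p)/p (q(p) = 2*(-9/6 + ((p + 13)*(p - 9))/p) = 2*(-9*⅙ + ((13 + p)*(-9 + p))/p) = 2*(-3/2 + ((-9 + p)*(13 + p))/p) = 2*(-3/2 + (-9 + p)*(13 + p)/p) = -3 + 2*(-9 + p)*(13 + p)/p)
m(N) = -25 + 5*N (m(N) = 5*(-5 + N) = -25 + 5*N)
z(C, j) = -4*j (z(C, j) = j + j*(-25 + 5*4) = j + j*(-25 + 20) = j + j*(-5) = j - 5*j = -4*j)
z(q(11), -963)/(-453198) = -4*(-963)/(-453198) = 3852*(-1/453198) = -642/75533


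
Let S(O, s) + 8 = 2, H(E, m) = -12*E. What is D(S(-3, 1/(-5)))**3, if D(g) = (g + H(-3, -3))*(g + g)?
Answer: -46656000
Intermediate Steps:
H(E, m) = -12*E
S(O, s) = -6 (S(O, s) = -8 + 2 = -6)
D(g) = 2*g*(36 + g) (D(g) = (g - 12*(-3))*(g + g) = (g + 36)*(2*g) = (36 + g)*(2*g) = 2*g*(36 + g))
D(S(-3, 1/(-5)))**3 = (2*(-6)*(36 - 6))**3 = (2*(-6)*30)**3 = (-360)**3 = -46656000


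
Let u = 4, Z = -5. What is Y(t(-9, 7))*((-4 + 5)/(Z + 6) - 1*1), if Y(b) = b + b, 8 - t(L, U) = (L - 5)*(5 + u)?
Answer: 0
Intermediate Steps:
t(L, U) = 53 - 9*L (t(L, U) = 8 - (L - 5)*(5 + 4) = 8 - (-5 + L)*9 = 8 - (-45 + 9*L) = 8 + (45 - 9*L) = 53 - 9*L)
Y(b) = 2*b
Y(t(-9, 7))*((-4 + 5)/(Z + 6) - 1*1) = (2*(53 - 9*(-9)))*((-4 + 5)/(-5 + 6) - 1*1) = (2*(53 + 81))*(1/1 - 1) = (2*134)*(1*1 - 1) = 268*(1 - 1) = 268*0 = 0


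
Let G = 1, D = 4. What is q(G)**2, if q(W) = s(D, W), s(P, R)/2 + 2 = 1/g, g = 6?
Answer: 121/9 ≈ 13.444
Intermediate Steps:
s(P, R) = -11/3 (s(P, R) = -4 + 2/6 = -4 + 2*(1/6) = -4 + 1/3 = -11/3)
q(W) = -11/3
q(G)**2 = (-11/3)**2 = 121/9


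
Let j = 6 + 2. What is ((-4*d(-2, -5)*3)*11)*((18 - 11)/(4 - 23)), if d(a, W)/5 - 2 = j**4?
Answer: 18932760/19 ≈ 9.9646e+5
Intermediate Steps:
j = 8
d(a, W) = 20490 (d(a, W) = 10 + 5*8**4 = 10 + 5*4096 = 10 + 20480 = 20490)
((-4*d(-2, -5)*3)*11)*((18 - 11)/(4 - 23)) = ((-4*20490*3)*11)*((18 - 11)/(4 - 23)) = (-81960*3*11)*(7/(-19)) = (-245880*11)*(7*(-1/19)) = -2704680*(-7/19) = 18932760/19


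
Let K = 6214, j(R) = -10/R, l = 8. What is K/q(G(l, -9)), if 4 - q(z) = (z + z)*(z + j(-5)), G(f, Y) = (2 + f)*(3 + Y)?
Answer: -3107/3478 ≈ -0.89333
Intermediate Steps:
q(z) = 4 - 2*z*(2 + z) (q(z) = 4 - (z + z)*(z - 10/(-5)) = 4 - 2*z*(z - 10*(-⅕)) = 4 - 2*z*(z + 2) = 4 - 2*z*(2 + z))
K/q(G(l, -9)) = 6214/(4 - 4*(6 + 2*(-9) + 3*8 - 9*8) - 2*(6 + 2*(-9) + 3*8 - 9*8)²) = 6214/(4 - 4*(6 - 18 + 24 - 72) - 2*(6 - 18 + 24 - 72)²) = 6214/(4 - 4*(-60) - 2*(-60)²) = 6214/(4 + 240 - 2*3600) = 6214/(4 + 240 - 7200) = 6214/(-6956) = 6214*(-1/6956) = -3107/3478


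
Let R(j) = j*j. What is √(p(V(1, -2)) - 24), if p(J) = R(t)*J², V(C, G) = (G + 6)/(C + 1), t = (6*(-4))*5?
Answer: 2*√14394 ≈ 239.95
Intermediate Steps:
t = -120 (t = -24*5 = -120)
V(C, G) = (6 + G)/(1 + C)
R(j) = j²
p(J) = 14400*J² (p(J) = (-120)²*J² = 14400*J²)
√(p(V(1, -2)) - 24) = √(14400*((6 - 2)/(1 + 1))² - 24) = √(14400*(4/2)² - 24) = √(14400*((½)*4)² - 24) = √(14400*2² - 24) = √(14400*4 - 24) = √(57600 - 24) = √57576 = 2*√14394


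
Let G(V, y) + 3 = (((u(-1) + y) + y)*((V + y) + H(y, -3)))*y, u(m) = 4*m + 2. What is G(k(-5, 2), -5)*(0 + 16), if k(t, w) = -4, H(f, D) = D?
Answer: -11568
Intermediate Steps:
u(m) = 2 + 4*m
G(V, y) = -3 + y*(-2 + 2*y)*(-3 + V + y) (G(V, y) = -3 + ((((2 + 4*(-1)) + y) + y)*((V + y) - 3))*y = -3 + ((((2 - 4) + y) + y)*(-3 + V + y))*y = -3 + (((-2 + y) + y)*(-3 + V + y))*y = -3 + ((-2 + 2*y)*(-3 + V + y))*y = -3 + y*(-2 + 2*y)*(-3 + V + y))
G(k(-5, 2), -5)*(0 + 16) = (-3 - 8*(-5)**2 + 2*(-5)**3 + 6*(-5) - 2*(-4)*(-5) + 2*(-4)*(-5)**2)*(0 + 16) = (-3 - 8*25 + 2*(-125) - 30 - 40 + 2*(-4)*25)*16 = (-3 - 200 - 250 - 30 - 40 - 200)*16 = -723*16 = -11568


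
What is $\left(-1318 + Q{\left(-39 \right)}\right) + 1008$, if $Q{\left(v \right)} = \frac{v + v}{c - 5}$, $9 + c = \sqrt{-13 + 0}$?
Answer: $- \frac{63698}{209} + \frac{78 i \sqrt{13}}{209} \approx -304.77 + 1.3456 i$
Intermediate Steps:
$c = -9 + i \sqrt{13}$ ($c = -9 + \sqrt{-13 + 0} = -9 + \sqrt{-13} = -9 + i \sqrt{13} \approx -9.0 + 3.6056 i$)
$Q{\left(v \right)} = \frac{2 v}{-14 + i \sqrt{13}}$ ($Q{\left(v \right)} = \frac{v + v}{\left(-9 + i \sqrt{13}\right) - 5} = \frac{2 v}{-14 + i \sqrt{13}}$)
$\left(-1318 + Q{\left(-39 \right)}\right) + 1008 = \left(-1318 - \left(- \frac{1092}{209} + \frac{2}{209} i \left(-39\right) \sqrt{13}\right)\right) + 1008 = \left(-1318 + \left(\frac{1092}{209} + \frac{78 i \sqrt{13}}{209}\right)\right) + 1008 = \left(- \frac{274370}{209} + \frac{78 i \sqrt{13}}{209}\right) + 1008 = - \frac{63698}{209} + \frac{78 i \sqrt{13}}{209}$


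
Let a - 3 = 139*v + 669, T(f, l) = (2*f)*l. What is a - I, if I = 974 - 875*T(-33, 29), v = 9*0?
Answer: -1675052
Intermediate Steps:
T(f, l) = 2*f*l
v = 0
I = 1675724 (I = 974 - 1750*(-33)*29 = 974 - 875*(-1914) = 974 + 1674750 = 1675724)
a = 672 (a = 3 + (139*0 + 669) = 3 + (0 + 669) = 3 + 669 = 672)
a - I = 672 - 1*1675724 = 672 - 1675724 = -1675052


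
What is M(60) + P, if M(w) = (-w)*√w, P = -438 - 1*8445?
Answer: -8883 - 120*√15 ≈ -9347.8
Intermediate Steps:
P = -8883 (P = -438 - 8445 = -8883)
M(w) = -w^(3/2)
M(60) + P = -60^(3/2) - 8883 = -120*√15 - 8883 = -8883 - 120*√15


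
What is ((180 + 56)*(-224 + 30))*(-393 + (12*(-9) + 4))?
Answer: 22754648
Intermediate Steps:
((180 + 56)*(-224 + 30))*(-393 + (12*(-9) + 4)) = (236*(-194))*(-393 + (-108 + 4)) = -45784*(-393 - 104) = -45784*(-497) = 22754648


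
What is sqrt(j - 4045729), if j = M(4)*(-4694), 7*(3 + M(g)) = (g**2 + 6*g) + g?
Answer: I*sqrt(198996455)/7 ≈ 2015.2*I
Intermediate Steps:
M(g) = -3 + g + g**2/7 (M(g) = -3 + ((g**2 + 6*g) + g)/7 = -3 + (g**2 + 7*g)/7 = -3 + (g + g**2/7) = -3 + g + g**2/7)
j = -107962/7 (j = (-3 + 4 + (1/7)*4**2)*(-4694) = (-3 + 4 + (1/7)*16)*(-4694) = (-3 + 4 + 16/7)*(-4694) = (23/7)*(-4694) = -107962/7 ≈ -15423.)
sqrt(j - 4045729) = sqrt(-107962/7 - 4045729) = sqrt(-28428065/7) = I*sqrt(198996455)/7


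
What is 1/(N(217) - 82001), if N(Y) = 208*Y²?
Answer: 1/9712511 ≈ 1.0296e-7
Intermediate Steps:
1/(N(217) - 82001) = 1/(208*217² - 82001) = 1/(208*47089 - 82001) = 1/(9794512 - 82001) = 1/9712511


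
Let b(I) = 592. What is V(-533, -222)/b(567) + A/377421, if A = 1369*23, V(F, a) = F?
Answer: -182525089/223433232 ≈ -0.81691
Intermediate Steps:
A = 31487
V(-533, -222)/b(567) + A/377421 = -533/592 + 31487/377421 = -182525089/223433232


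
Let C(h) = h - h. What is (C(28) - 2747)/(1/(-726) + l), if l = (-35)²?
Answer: -1994322/889349 ≈ -2.2425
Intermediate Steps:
C(h) = 0
l = 1225
(C(28) - 2747)/(1/(-726) + l) = (0 - 2747)/(1/(-726) + 1225) = -2747/(-1/726 + 1225) = -2747/889349/726 = -2747*726/889349 = -1994322/889349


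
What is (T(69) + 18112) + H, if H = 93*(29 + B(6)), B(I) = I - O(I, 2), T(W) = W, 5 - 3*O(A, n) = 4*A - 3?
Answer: 21932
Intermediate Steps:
O(A, n) = 8/3 - 4*A/3 (O(A, n) = 5/3 - (4*A - 3)/3 = 5/3 - (-3 + 4*A)/3 = 5/3 + (1 - 4*A/3) = 8/3 - 4*A/3)
B(I) = -8/3 + 7*I/3 (B(I) = I - (8/3 - 4*I/3) = I + (-8/3 + 4*I/3) = -8/3 + 7*I/3)
H = 3751 (H = 93*(29 + (-8/3 + (7/3)*6)) = 93*(29 + (-8/3 + 14)) = 93*(29 + 34/3) = 93*(121/3) = 3751)
(T(69) + 18112) + H = (69 + 18112) + 3751 = 18181 + 3751 = 21932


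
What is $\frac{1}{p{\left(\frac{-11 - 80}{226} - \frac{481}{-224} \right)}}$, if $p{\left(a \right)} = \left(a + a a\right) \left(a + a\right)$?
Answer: $\frac{8108665585664}{135485822273633} \approx 0.059849$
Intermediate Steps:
$p{\left(a \right)} = 2 a \left(a + a^{2}\right)$ ($p{\left(a \right)} = \left(a + a^{2}\right) 2 a = 2 a \left(a + a^{2}\right)$)
$\frac{1}{p{\left(\frac{-11 - 80}{226} - \frac{481}{-224} \right)}} = \frac{1}{2 \left(\frac{-11 - 80}{226} - \frac{481}{-224}\right)^{2} \left(1 + \left(\frac{-11 - 80}{226} - \frac{481}{-224}\right)\right)} = \frac{1}{2 \left(\left(-11 - 80\right) \frac{1}{226} - - \frac{481}{224}\right)^{2} \left(1 + \left(\left(-11 - 80\right) \frac{1}{226} - - \frac{481}{224}\right)\right)} = \frac{1}{2 \left(\left(-91\right) \frac{1}{226} + \frac{481}{224}\right)^{2} \left(1 + \left(\left(-91\right) \frac{1}{226} + \frac{481}{224}\right)\right)} = \frac{1}{2 \left(- \frac{91}{226} + \frac{481}{224}\right)^{2} \left(1 + \left(- \frac{91}{226} + \frac{481}{224}\right)\right)} = \frac{1}{2 \left(\frac{44161}{25312}\right)^{2} \left(1 + \frac{44161}{25312}\right)} = \frac{1}{2 \cdot \frac{1950193921}{640697344} \cdot \frac{69473}{25312}} = \frac{1}{\frac{135485822273633}{8108665585664}} = \frac{8108665585664}{135485822273633}$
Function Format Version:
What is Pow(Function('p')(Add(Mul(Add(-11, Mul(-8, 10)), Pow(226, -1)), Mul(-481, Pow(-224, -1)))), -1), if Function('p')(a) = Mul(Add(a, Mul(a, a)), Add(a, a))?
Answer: Rational(8108665585664, 135485822273633) ≈ 0.059849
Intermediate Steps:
Function('p')(a) = Mul(2, a, Add(a, Pow(a, 2))) (Function('p')(a) = Mul(Add(a, Pow(a, 2)), Mul(2, a)) = Mul(2, a, Add(a, Pow(a, 2))))
Pow(Function('p')(Add(Mul(Add(-11, Mul(-8, 10)), Pow(226, -1)), Mul(-481, Pow(-224, -1)))), -1) = Pow(Mul(2, Pow(Add(Mul(Add(-11, Mul(-8, 10)), Pow(226, -1)), Mul(-481, Pow(-224, -1))), 2), Add(1, Add(Mul(Add(-11, Mul(-8, 10)), Pow(226, -1)), Mul(-481, Pow(-224, -1))))), -1) = Pow(Mul(2, Pow(Add(Mul(Add(-11, -80), Rational(1, 226)), Mul(-481, Rational(-1, 224))), 2), Add(1, Add(Mul(Add(-11, -80), Rational(1, 226)), Mul(-481, Rational(-1, 224))))), -1) = Pow(Mul(2, Pow(Add(Mul(-91, Rational(1, 226)), Rational(481, 224)), 2), Add(1, Add(Mul(-91, Rational(1, 226)), Rational(481, 224)))), -1) = Pow(Mul(2, Pow(Add(Rational(-91, 226), Rational(481, 224)), 2), Add(1, Add(Rational(-91, 226), Rational(481, 224)))), -1) = Pow(Mul(2, Pow(Rational(44161, 25312), 2), Add(1, Rational(44161, 25312))), -1) = Pow(Mul(2, Rational(1950193921, 640697344), Rational(69473, 25312)), -1) = Pow(Rational(135485822273633, 8108665585664), -1) = Rational(8108665585664, 135485822273633)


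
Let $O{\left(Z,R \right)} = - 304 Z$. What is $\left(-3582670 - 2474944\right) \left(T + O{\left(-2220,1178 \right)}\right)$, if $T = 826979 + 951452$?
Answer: $-14861211059954$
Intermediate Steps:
$T = 1778431$
$\left(-3582670 - 2474944\right) \left(T + O{\left(-2220,1178 \right)}\right) = \left(-3582670 - 2474944\right) \left(1778431 - -674880\right) = - 6057614 \left(1778431 + 674880\right) = \left(-6057614\right) 2453311 = -14861211059954$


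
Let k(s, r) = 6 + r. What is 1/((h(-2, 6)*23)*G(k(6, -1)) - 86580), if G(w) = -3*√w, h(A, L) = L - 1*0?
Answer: -481/41640219 + 23*√5/416402190 ≈ -1.1428e-5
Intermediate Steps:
h(A, L) = L (h(A, L) = L + 0 = L)
1/((h(-2, 6)*23)*G(k(6, -1)) - 86580) = 1/((6*23)*(-3*√(6 - 1)) - 86580) = 1/(138*(-3*√5) - 86580) = 1/(-414*√5 - 86580) = 1/(-86580 - 414*√5)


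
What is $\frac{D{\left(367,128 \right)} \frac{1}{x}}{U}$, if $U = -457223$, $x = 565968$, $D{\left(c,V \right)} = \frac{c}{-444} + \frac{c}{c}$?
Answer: $- \frac{77}{114895472567616} \approx -6.7017 \cdot 10^{-13}$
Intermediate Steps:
$D{\left(c,V \right)} = 1 - \frac{c}{444}$ ($D{\left(c,V \right)} = c \left(- \frac{1}{444}\right) + 1 = - \frac{c}{444} + 1 = 1 - \frac{c}{444}$)
$\frac{D{\left(367,128 \right)} \frac{1}{x}}{U} = \frac{\left(1 - \frac{367}{444}\right) \frac{1}{565968}}{-457223} = \left(1 - \frac{367}{444}\right) \frac{1}{565968} \left(- \frac{1}{457223}\right) = \frac{77}{444} \cdot \frac{1}{565968} \left(- \frac{1}{457223}\right) = \frac{77}{251289792} \left(- \frac{1}{457223}\right) = - \frac{77}{114895472567616}$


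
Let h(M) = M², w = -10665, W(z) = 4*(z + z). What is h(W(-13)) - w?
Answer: 21481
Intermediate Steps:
W(z) = 8*z (W(z) = 4*(2*z) = 8*z)
h(W(-13)) - w = (8*(-13))² - 1*(-10665) = (-104)² + 10665 = 10816 + 10665 = 21481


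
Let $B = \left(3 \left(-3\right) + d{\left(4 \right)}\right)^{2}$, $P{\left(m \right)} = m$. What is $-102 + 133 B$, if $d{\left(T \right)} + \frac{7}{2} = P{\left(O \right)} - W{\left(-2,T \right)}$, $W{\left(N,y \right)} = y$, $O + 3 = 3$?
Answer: $\frac{144429}{4} \approx 36107.0$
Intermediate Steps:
$O = 0$ ($O = -3 + 3 = 0$)
$d{\left(T \right)} = - \frac{7}{2} - T$ ($d{\left(T \right)} = - \frac{7}{2} + \left(0 - T\right) = - \frac{7}{2} - T$)
$B = \frac{1089}{4}$ ($B = \left(3 \left(-3\right) - \frac{15}{2}\right)^{2} = \left(-9 - \frac{15}{2}\right)^{2} = \left(- \frac{33}{2}\right)^{2} = \frac{1089}{4} \approx 272.25$)
$-102 + 133 B = -102 + 133 \cdot \frac{1089}{4} = -102 + \frac{144837}{4} = \frac{144429}{4}$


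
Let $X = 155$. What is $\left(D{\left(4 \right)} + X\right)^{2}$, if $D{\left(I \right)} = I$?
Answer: $25281$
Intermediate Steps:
$\left(D{\left(4 \right)} + X\right)^{2} = \left(4 + 155\right)^{2} = 159^{2} = 25281$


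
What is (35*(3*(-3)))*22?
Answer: -6930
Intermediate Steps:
(35*(3*(-3)))*22 = (35*(-9))*22 = -315*22 = -6930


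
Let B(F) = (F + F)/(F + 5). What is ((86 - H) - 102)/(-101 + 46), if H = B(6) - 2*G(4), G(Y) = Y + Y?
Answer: 12/605 ≈ 0.019835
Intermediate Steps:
G(Y) = 2*Y
B(F) = 2*F/(5 + F) (B(F) = (2*F)/(5 + F) = 2*F/(5 + F))
H = -164/11 (H = 2*6/(5 + 6) - 2*2*4 = 2*6/11 - 2*8 = 2*6*(1/11) - 1*16 = 12/11 - 16 = -164/11 ≈ -14.909)
((86 - H) - 102)/(-101 + 46) = ((86 - 1*(-164/11)) - 102)/(-101 + 46) = ((86 + 164/11) - 102)/(-55) = (1110/11 - 102)*(-1/55) = -12/11*(-1/55) = 12/605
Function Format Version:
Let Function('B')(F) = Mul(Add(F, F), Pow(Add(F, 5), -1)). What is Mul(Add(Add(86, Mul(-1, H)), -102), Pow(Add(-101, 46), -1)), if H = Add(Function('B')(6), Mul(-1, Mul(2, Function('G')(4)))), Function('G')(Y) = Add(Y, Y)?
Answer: Rational(12, 605) ≈ 0.019835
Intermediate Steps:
Function('G')(Y) = Mul(2, Y)
Function('B')(F) = Mul(2, F, Pow(Add(5, F), -1)) (Function('B')(F) = Mul(Mul(2, F), Pow(Add(5, F), -1)) = Mul(2, F, Pow(Add(5, F), -1)))
H = Rational(-164, 11) (H = Add(Mul(2, 6, Pow(Add(5, 6), -1)), Mul(-1, Mul(2, Mul(2, 4)))) = Add(Mul(2, 6, Pow(11, -1)), Mul(-1, Mul(2, 8))) = Add(Mul(2, 6, Rational(1, 11)), Mul(-1, 16)) = Add(Rational(12, 11), -16) = Rational(-164, 11) ≈ -14.909)
Mul(Add(Add(86, Mul(-1, H)), -102), Pow(Add(-101, 46), -1)) = Mul(Add(Add(86, Mul(-1, Rational(-164, 11))), -102), Pow(Add(-101, 46), -1)) = Mul(Add(Add(86, Rational(164, 11)), -102), Pow(-55, -1)) = Mul(Add(Rational(1110, 11), -102), Rational(-1, 55)) = Mul(Rational(-12, 11), Rational(-1, 55)) = Rational(12, 605)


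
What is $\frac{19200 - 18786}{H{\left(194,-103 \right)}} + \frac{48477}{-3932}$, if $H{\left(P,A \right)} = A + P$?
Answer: $- \frac{2783559}{357812} \approx -7.7794$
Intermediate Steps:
$\frac{19200 - 18786}{H{\left(194,-103 \right)}} + \frac{48477}{-3932} = \frac{19200 - 18786}{-103 + 194} + \frac{48477}{-3932} = \frac{414}{91} + 48477 \left(- \frac{1}{3932}\right) = 414 \cdot \frac{1}{91} - \frac{48477}{3932} = \frac{414}{91} - \frac{48477}{3932} = - \frac{2783559}{357812}$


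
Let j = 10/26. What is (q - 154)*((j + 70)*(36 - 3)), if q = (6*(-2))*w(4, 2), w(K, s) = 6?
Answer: -6824070/13 ≈ -5.2493e+5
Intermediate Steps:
j = 5/13 (j = 10*(1/26) = 5/13 ≈ 0.38462)
q = -72 (q = (6*(-2))*6 = -12*6 = -72)
(q - 154)*((j + 70)*(36 - 3)) = (-72 - 154)*((5/13 + 70)*(36 - 3)) = -206790*33/13 = -226*30195/13 = -6824070/13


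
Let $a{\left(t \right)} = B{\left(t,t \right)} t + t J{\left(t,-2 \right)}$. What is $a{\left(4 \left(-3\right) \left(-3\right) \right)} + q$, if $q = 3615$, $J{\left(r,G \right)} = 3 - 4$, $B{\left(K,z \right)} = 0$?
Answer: $3579$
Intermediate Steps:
$J{\left(r,G \right)} = -1$ ($J{\left(r,G \right)} = 3 - 4 = -1$)
$a{\left(t \right)} = - t$ ($a{\left(t \right)} = 0 t + t \left(-1\right) = 0 - t = - t$)
$a{\left(4 \left(-3\right) \left(-3\right) \right)} + q = - 4 \left(-3\right) \left(-3\right) + 3615 = - \left(-12\right) \left(-3\right) + 3615 = \left(-1\right) 36 + 3615 = -36 + 3615 = 3579$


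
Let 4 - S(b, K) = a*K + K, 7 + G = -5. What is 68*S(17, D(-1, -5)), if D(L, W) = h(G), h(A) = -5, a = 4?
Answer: 1972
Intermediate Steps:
G = -12 (G = -7 - 5 = -12)
D(L, W) = -5
S(b, K) = 4 - 5*K (S(b, K) = 4 - (4*K + K) = 4 - 5*K)
68*S(17, D(-1, -5)) = 68*(4 - 5*(-5)) = 68*(4 + 25) = 68*29 = 1972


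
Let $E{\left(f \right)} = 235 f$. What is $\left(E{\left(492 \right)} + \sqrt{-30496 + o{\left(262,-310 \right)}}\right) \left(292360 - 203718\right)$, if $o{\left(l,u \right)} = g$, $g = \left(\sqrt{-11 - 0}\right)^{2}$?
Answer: $10248788040 + 88642 i \sqrt{30507} \approx 1.0249 \cdot 10^{10} + 1.5482 \cdot 10^{7} i$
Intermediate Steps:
$g = -11$ ($g = \left(\sqrt{-11 + 0}\right)^{2} = \left(\sqrt{-11}\right)^{2} = \left(i \sqrt{11}\right)^{2} = -11$)
$o{\left(l,u \right)} = -11$
$\left(E{\left(492 \right)} + \sqrt{-30496 + o{\left(262,-310 \right)}}\right) \left(292360 - 203718\right) = \left(235 \cdot 492 + \sqrt{-30496 - 11}\right) \left(292360 - 203718\right) = \left(115620 + \sqrt{-30507}\right) 88642 = \left(115620 + i \sqrt{30507}\right) 88642 = 10248788040 + 88642 i \sqrt{30507}$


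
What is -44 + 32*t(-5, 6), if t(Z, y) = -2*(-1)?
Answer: 20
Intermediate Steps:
t(Z, y) = 2
-44 + 32*t(-5, 6) = -44 + 32*2 = -44 + 64 = 20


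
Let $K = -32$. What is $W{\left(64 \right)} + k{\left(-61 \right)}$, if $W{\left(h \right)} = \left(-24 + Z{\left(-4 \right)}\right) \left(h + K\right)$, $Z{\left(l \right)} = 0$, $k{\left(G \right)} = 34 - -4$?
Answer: $-730$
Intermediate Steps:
$k{\left(G \right)} = 38$ ($k{\left(G \right)} = 34 + 4 = 38$)
$W{\left(h \right)} = 768 - 24 h$ ($W{\left(h \right)} = \left(-24 + 0\right) \left(h - 32\right) = - 24 \left(-32 + h\right) = 768 - 24 h$)
$W{\left(64 \right)} + k{\left(-61 \right)} = \left(768 - 1536\right) + 38 = -768 + 38 = -730$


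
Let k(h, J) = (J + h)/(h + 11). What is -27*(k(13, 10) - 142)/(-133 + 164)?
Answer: 30465/248 ≈ 122.84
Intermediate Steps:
k(h, J) = (J + h)/(11 + h)
-27*(k(13, 10) - 142)/(-133 + 164) = -27*((10 + 13)/(11 + 13) - 142)/(-133 + 164) = -27*(23/24 - 142)/31 = -(-30465)/(8*31) = -27*(-3385/744) = 30465/248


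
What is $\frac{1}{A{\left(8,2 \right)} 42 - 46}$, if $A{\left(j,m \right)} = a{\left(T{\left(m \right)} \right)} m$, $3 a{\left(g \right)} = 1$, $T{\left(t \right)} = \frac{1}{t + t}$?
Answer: $- \frac{1}{18} \approx -0.055556$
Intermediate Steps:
$T{\left(t \right)} = \frac{1}{2 t}$
$a{\left(g \right)} = \frac{1}{3}$ ($a{\left(g \right)} = \frac{1}{3} \cdot 1 = \frac{1}{3}$)
$A{\left(j,m \right)} = \frac{m}{3}$
$\frac{1}{A{\left(8,2 \right)} 42 - 46} = \frac{1}{\frac{1}{3} \cdot 2 \cdot 42 - 46} = \frac{1}{\frac{2}{3} \cdot 42 - 46} = \frac{1}{28 - 46} = \frac{1}{-18} = - \frac{1}{18}$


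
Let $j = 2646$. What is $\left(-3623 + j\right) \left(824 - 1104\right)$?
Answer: $273560$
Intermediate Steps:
$\left(-3623 + j\right) \left(824 - 1104\right) = \left(-3623 + 2646\right) \left(824 - 1104\right) = \left(-977\right) \left(-280\right) = 273560$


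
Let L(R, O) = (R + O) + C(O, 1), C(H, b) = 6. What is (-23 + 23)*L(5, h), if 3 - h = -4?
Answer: 0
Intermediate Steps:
h = 7 (h = 3 - 1*(-4) = 3 + 4 = 7)
L(R, O) = 6 + O + R (L(R, O) = (R + O) + 6 = (O + R) + 6 = 6 + O + R)
(-23 + 23)*L(5, h) = (-23 + 23)*(6 + 7 + 5) = 0*18 = 0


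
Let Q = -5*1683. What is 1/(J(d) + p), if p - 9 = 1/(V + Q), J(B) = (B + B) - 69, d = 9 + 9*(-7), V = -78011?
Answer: -86426/14519569 ≈ -0.0059524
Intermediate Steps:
Q = -8415
d = -54 (d = 9 - 63 = -54)
J(B) = -69 + 2*B (J(B) = 2*B - 69 = -69 + 2*B)
p = 777833/86426 (p = 9 + 1/(-78011 - 8415) = 9 + 1/(-86426) = 9 - 1/86426 = 777833/86426 ≈ 9.0000)
1/(J(d) + p) = 1/((-69 + 2*(-54)) + 777833/86426) = 1/((-69 - 108) + 777833/86426) = 1/(-177 + 777833/86426) = 1/(-14519569/86426) = -86426/14519569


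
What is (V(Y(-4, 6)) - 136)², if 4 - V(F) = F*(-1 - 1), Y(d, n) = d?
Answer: 19600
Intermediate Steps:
V(F) = 4 + 2*F (V(F) = 4 - F*(-1 - 1) = 4 - F*(-2) = 4 - (-2)*F = 4 + 2*F)
(V(Y(-4, 6)) - 136)² = ((4 + 2*(-4)) - 136)² = ((4 - 8) - 136)² = (-4 - 136)² = (-140)² = 19600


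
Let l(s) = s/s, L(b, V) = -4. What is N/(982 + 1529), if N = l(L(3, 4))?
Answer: 1/2511 ≈ 0.00039825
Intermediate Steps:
l(s) = 1
N = 1
N/(982 + 1529) = 1/(982 + 1529) = 1/2511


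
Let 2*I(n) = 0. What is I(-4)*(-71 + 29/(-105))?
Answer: 0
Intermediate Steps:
I(n) = 0 (I(n) = (½)*0 = 0)
I(-4)*(-71 + 29/(-105)) = 0*(-71 + 29/(-105)) = 0*(-71 + 29*(-1/105)) = 0*(-71 - 29/105) = 0*(-7484/105) = 0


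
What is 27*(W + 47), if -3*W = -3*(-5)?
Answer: 1134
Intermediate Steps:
W = -5 (W = -(-1)*(-5) = -⅓*15 = -5)
27*(W + 47) = 27*(-5 + 47) = 27*42 = 1134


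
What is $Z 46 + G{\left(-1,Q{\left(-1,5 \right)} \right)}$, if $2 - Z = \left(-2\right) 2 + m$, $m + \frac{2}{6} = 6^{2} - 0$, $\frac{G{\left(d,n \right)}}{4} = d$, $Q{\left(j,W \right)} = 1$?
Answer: $- \frac{4106}{3} \approx -1368.7$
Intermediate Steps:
$G{\left(d,n \right)} = 4 d$
$m = \frac{107}{3}$ ($m = - \frac{1}{3} + \left(6^{2} - 0\right) = - \frac{1}{3} + \left(36 + 0\right) = - \frac{1}{3} + 36 = \frac{107}{3} \approx 35.667$)
$Z = - \frac{89}{3}$ ($Z = 2 - \left(\left(-2\right) 2 + \frac{107}{3}\right) = 2 - \left(-4 + \frac{107}{3}\right) = 2 - \frac{95}{3} = - \frac{89}{3} \approx -29.667$)
$Z 46 + G{\left(-1,Q{\left(-1,5 \right)} \right)} = \left(- \frac{89}{3}\right) 46 + 4 \left(-1\right) = - \frac{4094}{3} - 4 = - \frac{4106}{3}$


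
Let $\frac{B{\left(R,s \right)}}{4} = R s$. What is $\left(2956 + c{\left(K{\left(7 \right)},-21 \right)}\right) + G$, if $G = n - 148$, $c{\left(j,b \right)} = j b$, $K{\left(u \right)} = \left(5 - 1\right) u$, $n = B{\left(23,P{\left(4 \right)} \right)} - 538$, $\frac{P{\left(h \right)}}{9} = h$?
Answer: $4994$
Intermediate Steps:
$P{\left(h \right)} = 9 h$
$B{\left(R,s \right)} = 4 R s$
$n = 2774$ ($n = 4 \cdot 23 \cdot 9 \cdot 4 - 538 = 4 \cdot 23 \cdot 36 - 538 = 3312 - 538 = 2774$)
$K{\left(u \right)} = 4 u$
$c{\left(j,b \right)} = b j$
$G = 2626$ ($G = 2774 - 148 = 2626$)
$\left(2956 + c{\left(K{\left(7 \right)},-21 \right)}\right) + G = \left(2956 - 21 \cdot 4 \cdot 7\right) + 2626 = \left(2956 - 588\right) + 2626 = 2368 + 2626 = 4994$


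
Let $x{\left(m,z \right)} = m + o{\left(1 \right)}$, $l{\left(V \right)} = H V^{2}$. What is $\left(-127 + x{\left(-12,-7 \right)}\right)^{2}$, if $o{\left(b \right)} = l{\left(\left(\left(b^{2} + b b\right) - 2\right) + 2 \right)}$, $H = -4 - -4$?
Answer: $19321$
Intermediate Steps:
$H = 0$ ($H = -4 + 4 = 0$)
$l{\left(V \right)} = 0$ ($l{\left(V \right)} = 0 V^{2} = 0$)
$o{\left(b \right)} = 0$
$x{\left(m,z \right)} = m$ ($x{\left(m,z \right)} = m + 0 = m$)
$\left(-127 + x{\left(-12,-7 \right)}\right)^{2} = \left(-127 - 12\right)^{2} = \left(-139\right)^{2} = 19321$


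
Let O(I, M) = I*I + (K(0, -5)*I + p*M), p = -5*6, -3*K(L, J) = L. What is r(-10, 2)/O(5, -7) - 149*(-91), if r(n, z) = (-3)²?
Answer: 3186374/235 ≈ 13559.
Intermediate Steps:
K(L, J) = -L/3
r(n, z) = 9
p = -30
O(I, M) = I² - 30*M (O(I, M) = I*I + ((-⅓*0)*I - 30*M) = I² + (0*I - 30*M) = I² + (0 - 30*M) = I² - 30*M)
r(-10, 2)/O(5, -7) - 149*(-91) = 9/(5² - 30*(-7)) - 149*(-91) = 9/(25 + 210) + 13559 = 9/235 + 13559 = 3186374/235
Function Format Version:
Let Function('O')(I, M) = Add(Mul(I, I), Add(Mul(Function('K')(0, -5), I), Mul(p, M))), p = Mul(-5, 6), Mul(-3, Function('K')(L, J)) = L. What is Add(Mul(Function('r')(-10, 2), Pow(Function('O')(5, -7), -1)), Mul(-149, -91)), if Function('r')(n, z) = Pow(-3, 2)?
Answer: Rational(3186374, 235) ≈ 13559.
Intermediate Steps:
Function('K')(L, J) = Mul(Rational(-1, 3), L)
Function('r')(n, z) = 9
p = -30
Function('O')(I, M) = Add(Pow(I, 2), Mul(-30, M)) (Function('O')(I, M) = Add(Mul(I, I), Add(Mul(Mul(Rational(-1, 3), 0), I), Mul(-30, M))) = Add(Pow(I, 2), Add(Mul(0, I), Mul(-30, M))) = Add(Pow(I, 2), Add(0, Mul(-30, M))) = Add(Pow(I, 2), Mul(-30, M)))
Add(Mul(Function('r')(-10, 2), Pow(Function('O')(5, -7), -1)), Mul(-149, -91)) = Add(Mul(9, Pow(Add(Pow(5, 2), Mul(-30, -7)), -1)), Mul(-149, -91)) = Add(Mul(9, Pow(Add(25, 210), -1)), 13559) = Add(Mul(9, Pow(235, -1)), 13559) = Add(Mul(9, Rational(1, 235)), 13559) = Add(Rational(9, 235), 13559) = Rational(3186374, 235)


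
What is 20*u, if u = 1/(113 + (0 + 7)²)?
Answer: 10/81 ≈ 0.12346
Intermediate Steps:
u = 1/162 (u = 1/(113 + 7²) = 1/(113 + 49) = 1/162 ≈ 0.0061728)
20*u = 20*(1/162) = 10/81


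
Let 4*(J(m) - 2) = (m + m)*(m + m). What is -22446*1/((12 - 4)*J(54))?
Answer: -11223/11672 ≈ -0.96153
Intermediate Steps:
J(m) = 2 + m² (J(m) = 2 + ((m + m)*(m + m))/4 = 2 + ((2*m)*(2*m))/4 = 2 + (4*m²)/4 = 2 + m²)
-22446*1/((12 - 4)*J(54)) = -22446*1/((2 + 54²)*(12 - 4)) = -22446*1/(8*(2 + 2916)) = -22446/(2918*8) = -22446/23344 = -22446*1/23344 = -11223/11672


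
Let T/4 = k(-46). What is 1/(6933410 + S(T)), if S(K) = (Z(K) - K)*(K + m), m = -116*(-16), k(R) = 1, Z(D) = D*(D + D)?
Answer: 1/6985490 ≈ 1.4315e-7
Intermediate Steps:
Z(D) = 2*D² (Z(D) = D*(2*D) = 2*D²)
T = 4 (T = 4*1 = 4)
m = 1856
S(K) = (1856 + K)*(-K + 2*K²) (S(K) = (2*K² - K)*(K + 1856) = (-K + 2*K²)*(1856 + K) = (1856 + K)*(-K + 2*K²))
1/(6933410 + S(T)) = 1/(6933410 + 4*(-1856 + 2*4² + 3711*4)) = 1/(6933410 + 4*(-1856 + 2*16 + 14844)) = 1/(6933410 + 4*(-1856 + 32 + 14844)) = 1/(6933410 + 4*13020) = 1/(6933410 + 52080) = 1/6985490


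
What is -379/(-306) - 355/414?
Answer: 149/391 ≈ 0.38107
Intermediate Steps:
-379/(-306) - 355/414 = -379*(-1/306) - 355*1/414 = 379/306 - 355/414 = 149/391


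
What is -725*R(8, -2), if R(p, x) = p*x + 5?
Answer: 7975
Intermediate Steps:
R(p, x) = 5 + p*x
-725*R(8, -2) = -725*(5 + 8*(-2)) = -725*(5 - 16) = -725*(-11) = 7975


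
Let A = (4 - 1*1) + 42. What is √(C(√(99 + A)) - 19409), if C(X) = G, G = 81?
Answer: 8*I*√302 ≈ 139.03*I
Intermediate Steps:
A = 45 (A = (4 - 1) + 42 = 3 + 42 = 45)
C(X) = 81
√(C(√(99 + A)) - 19409) = √(81 - 19409) = √(-19328) = 8*I*√302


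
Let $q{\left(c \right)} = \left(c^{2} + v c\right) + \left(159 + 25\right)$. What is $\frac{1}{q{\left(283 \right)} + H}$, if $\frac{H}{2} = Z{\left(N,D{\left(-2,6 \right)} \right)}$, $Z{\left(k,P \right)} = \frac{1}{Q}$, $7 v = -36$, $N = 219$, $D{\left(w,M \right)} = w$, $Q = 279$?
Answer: $\frac{1953}{153930731} \approx 1.2688 \cdot 10^{-5}$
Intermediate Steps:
$v = - \frac{36}{7}$ ($v = \frac{1}{7} \left(-36\right) = - \frac{36}{7} \approx -5.1429$)
$Z{\left(k,P \right)} = \frac{1}{279}$
$q{\left(c \right)} = 184 + c^{2} - \frac{36 c}{7}$ ($q{\left(c \right)} = \left(c^{2} - \frac{36 c}{7}\right) + \left(159 + 25\right) = \left(c^{2} - \frac{36 c}{7}\right) + 184 = 184 + c^{2} - \frac{36 c}{7}$)
$H = \frac{2}{279}$ ($H = 2 \cdot \frac{1}{279} = \frac{2}{279} \approx 0.0071685$)
$\frac{1}{q{\left(283 \right)} + H} = \frac{1}{\left(184 + 283^{2} - \frac{10188}{7}\right) + \frac{2}{279}} = \frac{1}{\left(184 + 80089 - \frac{10188}{7}\right) + \frac{2}{279}} = \frac{1}{\frac{551723}{7} + \frac{2}{279}} = \frac{1}{\frac{153930731}{1953}} = \frac{1953}{153930731}$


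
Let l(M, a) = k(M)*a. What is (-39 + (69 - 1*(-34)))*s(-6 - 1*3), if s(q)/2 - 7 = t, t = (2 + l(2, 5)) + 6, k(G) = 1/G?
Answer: 2240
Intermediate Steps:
l(M, a) = a/M
t = 21/2 (t = (2 + 5/2) + 6 = 9/2 + 6 = 21/2 ≈ 10.500)
s(q) = 35 (s(q) = 14 + 2*(21/2) = 14 + 21 = 35)
(-39 + (69 - 1*(-34)))*s(-6 - 1*3) = (-39 + (69 - 1*(-34)))*35 = (-39 + (69 + 34))*35 = (-39 + 103)*35 = 64*35 = 2240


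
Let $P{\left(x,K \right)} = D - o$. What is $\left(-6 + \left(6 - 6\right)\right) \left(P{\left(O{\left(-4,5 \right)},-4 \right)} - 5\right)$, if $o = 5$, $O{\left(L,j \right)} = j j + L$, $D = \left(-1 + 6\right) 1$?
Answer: $30$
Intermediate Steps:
$D = 5$ ($D = 5 \cdot 1 = 5$)
$O{\left(L,j \right)} = L + j^{2}$ ($O{\left(L,j \right)} = j^{2} + L = L + j^{2}$)
$P{\left(x,K \right)} = 0$ ($P{\left(x,K \right)} = 5 - 5 = 0$)
$\left(-6 + \left(6 - 6\right)\right) \left(P{\left(O{\left(-4,5 \right)},-4 \right)} - 5\right) = \left(-6 + \left(6 - 6\right)\right) \left(0 - 5\right) = \left(-6 + \left(6 - 6\right)\right) \left(-5\right) = \left(-6 + 0\right) \left(-5\right) = \left(-6\right) \left(-5\right) = 30$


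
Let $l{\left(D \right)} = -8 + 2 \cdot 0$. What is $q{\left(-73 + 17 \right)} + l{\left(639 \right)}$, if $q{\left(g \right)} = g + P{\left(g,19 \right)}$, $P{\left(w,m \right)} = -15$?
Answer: $-79$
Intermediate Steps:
$l{\left(D \right)} = -8$ ($l{\left(D \right)} = -8 + 0 = -8$)
$q{\left(g \right)} = -15 + g$ ($q{\left(g \right)} = g - 15 = -15 + g$)
$q{\left(-73 + 17 \right)} + l{\left(639 \right)} = \left(-15 + \left(-73 + 17\right)\right) - 8 = \left(-15 - 56\right) - 8 = -71 - 8 = -79$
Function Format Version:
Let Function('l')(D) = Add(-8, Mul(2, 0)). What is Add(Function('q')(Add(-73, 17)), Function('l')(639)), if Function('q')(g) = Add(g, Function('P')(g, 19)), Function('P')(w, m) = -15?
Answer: -79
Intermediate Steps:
Function('l')(D) = -8 (Function('l')(D) = Add(-8, 0) = -8)
Function('q')(g) = Add(-15, g) (Function('q')(g) = Add(g, -15) = Add(-15, g))
Add(Function('q')(Add(-73, 17)), Function('l')(639)) = Add(Add(-15, Add(-73, 17)), -8) = Add(Add(-15, -56), -8) = Add(-71, -8) = -79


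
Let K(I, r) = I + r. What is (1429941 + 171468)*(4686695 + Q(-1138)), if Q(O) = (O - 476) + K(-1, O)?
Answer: 7500906874278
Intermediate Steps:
Q(O) = -477 + 2*O (Q(O) = (O - 476) + (-1 + O) = (-476 + O) + (-1 + O) = -477 + 2*O)
(1429941 + 171468)*(4686695 + Q(-1138)) = (1429941 + 171468)*(4686695 + (-477 + 2*(-1138))) = 1601409*(4686695 + (-477 - 2276)) = 1601409*(4686695 - 2753) = 1601409*4683942 = 7500906874278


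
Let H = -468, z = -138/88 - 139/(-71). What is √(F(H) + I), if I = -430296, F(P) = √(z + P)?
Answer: √(-1049855113824 + 1562*I*√1140896515)/1562 ≈ 0.016483 + 655.97*I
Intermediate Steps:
z = 1217/3124 (z = -138*1/88 - 139*(-1/71) = -69/44 + 139/71 = 1217/3124 ≈ 0.38956)
F(P) = √(1217/3124 + P)
√(F(H) + I) = √(√(950477 + 2439844*(-468))/1562 - 430296) = √(√(950477 - 1141846992)/1562 - 430296) = √(√(-1140896515)/1562 - 430296) = √((I*√1140896515)/1562 - 430296) = √(I*√1140896515/1562 - 430296) = √(-430296 + I*√1140896515/1562)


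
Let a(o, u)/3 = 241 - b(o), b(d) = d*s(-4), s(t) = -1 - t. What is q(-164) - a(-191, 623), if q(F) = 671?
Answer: -1771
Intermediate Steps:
b(d) = 3*d (b(d) = d*(-1 - 1*(-4)) = d*(-1 + 4) = d*3 = 3*d)
a(o, u) = 723 - 9*o (a(o, u) = 3*(241 - 3*o) = 723 - 9*o)
q(-164) - a(-191, 623) = 671 - (723 - 9*(-191)) = 671 - (723 + 1719) = 671 - 1*2442 = 671 - 2442 = -1771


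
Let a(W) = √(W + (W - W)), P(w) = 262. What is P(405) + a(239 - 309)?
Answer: 262 + I*√70 ≈ 262.0 + 8.3666*I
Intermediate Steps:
a(W) = √W (a(W) = √(W + 0) = √W)
P(405) + a(239 - 309) = 262 + √(239 - 309) = 262 + √(-70) = 262 + I*√70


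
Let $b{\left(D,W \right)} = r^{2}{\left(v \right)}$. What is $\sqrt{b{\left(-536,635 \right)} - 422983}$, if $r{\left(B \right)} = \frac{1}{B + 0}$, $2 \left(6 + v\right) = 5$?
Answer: $\frac{3 i \sqrt{2302907}}{7} \approx 650.37 i$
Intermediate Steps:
$v = - \frac{7}{2}$ ($v = -6 + \frac{1}{2} \cdot 5 = -6 + \frac{5}{2} = - \frac{7}{2} \approx -3.5$)
$r{\left(B \right)} = \frac{1}{B}$
$b{\left(D,W \right)} = \frac{4}{49}$ ($b{\left(D,W \right)} = \left(\frac{1}{- \frac{7}{2}}\right)^{2} = \left(- \frac{2}{7}\right)^{2} = \frac{4}{49}$)
$\sqrt{b{\left(-536,635 \right)} - 422983} = \sqrt{\frac{4}{49} - 422983} = \sqrt{- \frac{20726163}{49}} = \frac{3 i \sqrt{2302907}}{7}$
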